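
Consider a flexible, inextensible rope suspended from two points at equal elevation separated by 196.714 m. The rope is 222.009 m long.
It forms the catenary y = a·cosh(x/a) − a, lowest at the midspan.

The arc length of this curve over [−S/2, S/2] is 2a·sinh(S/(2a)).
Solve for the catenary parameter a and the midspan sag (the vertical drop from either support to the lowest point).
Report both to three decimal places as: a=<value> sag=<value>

a=114.076 sag=45.095

seed: a₀ = √(S³/(24(L−S))) = √(196.714³/(24·25.295)) = 111.977287
iter 1: u=0.878366  f(a)=+9.939e-01  f'(a)=-4.876e-01  a ← 111.977287 − (+9.939e-01/-4.876e-01) = 114.015571
iter 2: u=0.862663  f(a)=+2.779e-02  f'(a)=-4.607e-01  a ← 114.015571 − (+2.779e-02/-4.607e-01) = 114.075886
iter 3: u=0.862207  f(a)=+2.310e-05  f'(a)=-4.599e-01  a ← 114.075886 − (+2.310e-05/-4.599e-01) = 114.075937
iter 4: u=0.862206  f(a)=+1.603e-11  f'(a)=-4.599e-01  a ← 114.075937 − (+1.603e-11/-4.599e-01) = 114.075937
converged: |Δa| < 1e-12 after 4 iterations
sag = a·(cosh(S/(2a)) − 1) = 114.075937·(cosh(0.862206) − 1) = 45.094784
T_max/T_min = cosh(S/(2a)) = 1.395305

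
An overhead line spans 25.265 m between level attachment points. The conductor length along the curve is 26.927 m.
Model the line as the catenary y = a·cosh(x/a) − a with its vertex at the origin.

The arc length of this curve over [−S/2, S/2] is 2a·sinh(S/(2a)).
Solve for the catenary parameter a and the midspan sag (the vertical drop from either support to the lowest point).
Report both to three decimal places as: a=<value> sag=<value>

seed: a₀ = √(S³/(24(L−S))) = √(25.265³/(24·1.662)) = 20.107488
iter 1: u=0.628249  f(a)=+3.311e-02  f'(a)=-1.719e-01  a ← 20.107488 − (+3.311e-02/-1.719e-01) = 20.300063
iter 2: u=0.622289  f(a)=+4.817e-04  f'(a)=-1.670e-01  a ← 20.300063 − (+4.817e-04/-1.670e-01) = 20.302948
iter 3: u=0.622200  f(a)=+1.053e-07  f'(a)=-1.669e-01  a ← 20.302948 − (+1.053e-07/-1.669e-01) = 20.302949
iter 4: u=0.622200  f(a)=+7.105e-15  f'(a)=-1.669e-01  a ← 20.302949 − (+7.105e-15/-1.669e-01) = 20.302949
converged: |Δa| < 1e-12 after 4 iterations
sag = a·(cosh(S/(2a)) − 1) = 20.302949·(cosh(0.622200) − 1) = 4.058405
T_max/T_min = cosh(S/(2a)) = 1.199892

a=20.303 sag=4.058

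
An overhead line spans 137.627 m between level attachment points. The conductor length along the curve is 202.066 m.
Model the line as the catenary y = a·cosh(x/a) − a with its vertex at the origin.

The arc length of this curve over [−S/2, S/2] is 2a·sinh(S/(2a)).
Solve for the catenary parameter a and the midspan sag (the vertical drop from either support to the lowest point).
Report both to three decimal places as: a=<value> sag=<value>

a=43.676 sag=66.393

seed: a₀ = √(S³/(24(L−S))) = √(137.627³/(24·64.439)) = 41.055888
iter 1: u=1.676093  f(a)=+9.681e+00  f'(a)=-4.114e+00  a ← 41.055888 − (+9.681e+00/-4.114e+00) = 43.408983
iter 2: u=1.585236  f(a)=+8.947e-01  f'(a)=-3.386e+00  a ← 43.408983 − (+8.947e-01/-3.386e+00) = 43.673218
iter 3: u=1.575645  f(a)=+9.359e-03  f'(a)=-3.315e+00  a ← 43.673218 − (+9.359e-03/-3.315e+00) = 43.676041
iter 4: u=1.575543  f(a)=+1.048e-06  f'(a)=-3.315e+00  a ← 43.676041 − (+1.048e-06/-3.315e+00) = 43.676041
iter 5: u=1.575543  f(a)=+0.000e+00  f'(a)=-3.315e+00  a ← 43.676041 − (+0.000e+00/-3.315e+00) = 43.676041
converged: |Δa| < 1e-12 after 5 iterations
sag = a·(cosh(S/(2a)) − 1) = 43.676041·(cosh(1.575543) − 1) = 66.393317
T_max/T_min = cosh(S/(2a)) = 2.520131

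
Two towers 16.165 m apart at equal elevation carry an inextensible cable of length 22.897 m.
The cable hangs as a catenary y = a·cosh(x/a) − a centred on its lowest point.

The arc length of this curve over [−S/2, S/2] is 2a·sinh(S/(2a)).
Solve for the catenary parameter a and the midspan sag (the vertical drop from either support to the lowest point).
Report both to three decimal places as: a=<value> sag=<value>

a=5.406 sag=7.255

seed: a₀ = √(S³/(24(L−S))) = √(16.165³/(24·6.732)) = 5.113119
iter 1: u=1.580738  f(a)=+8.929e-01  f'(a)=-3.353e+00  a ← 5.113119 − (+8.929e-01/-3.353e+00) = 5.379437
iter 2: u=1.502481  f(a)=+7.450e-02  f'(a)=-2.815e+00  a ← 5.379437 − (+7.450e-02/-2.815e+00) = 5.405908
iter 3: u=1.495124  f(a)=+6.231e-04  f'(a)=-2.768e+00  a ← 5.405908 − (+6.231e-04/-2.768e+00) = 5.406133
iter 4: u=1.495061  f(a)=+4.438e-08  f'(a)=-2.767e+00  a ← 5.406133 − (+4.438e-08/-2.767e+00) = 5.406133
iter 5: u=1.495061  f(a)=+7.105e-15  f'(a)=-2.767e+00  a ← 5.406133 − (+7.105e-15/-2.767e+00) = 5.406133
converged: |Δa| < 1e-12 after 5 iterations
sag = a·(cosh(S/(2a)) − 1) = 5.406133·(cosh(1.495061) − 1) = 7.254611
T_max/T_min = cosh(S/(2a)) = 2.341922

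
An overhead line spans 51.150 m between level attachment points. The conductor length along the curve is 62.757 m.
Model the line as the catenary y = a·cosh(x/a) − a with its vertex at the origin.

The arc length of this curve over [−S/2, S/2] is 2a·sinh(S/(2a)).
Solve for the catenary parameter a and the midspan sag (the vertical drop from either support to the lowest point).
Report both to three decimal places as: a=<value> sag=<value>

a=22.628 sag=16.058

seed: a₀ = √(S³/(24(L−S))) = √(51.150³/(24·11.607)) = 21.918097
iter 1: u=1.166844  f(a)=+8.163e-01  f'(a)=-1.211e+00  a ← 21.918097 − (+8.163e-01/-1.211e+00) = 22.592408
iter 2: u=1.132017  f(a)=+3.918e-02  f'(a)=-1.097e+00  a ← 22.592408 − (+3.918e-02/-1.097e+00) = 22.628132
iter 3: u=1.130230  f(a)=+1.004e-04  f'(a)=-1.091e+00  a ← 22.628132 − (+1.004e-04/-1.091e+00) = 22.628224
iter 4: u=1.130226  f(a)=+6.623e-10  f'(a)=-1.091e+00  a ← 22.628224 − (+6.623e-10/-1.091e+00) = 22.628224
iter 5: u=1.130226  f(a)=+7.105e-15  f'(a)=-1.091e+00  a ← 22.628224 − (+7.105e-15/-1.091e+00) = 22.628224
converged: |Δa| < 1e-12 after 5 iterations
sag = a·(cosh(S/(2a)) − 1) = 22.628224·(cosh(1.130226) − 1) = 16.058295
T_max/T_min = cosh(S/(2a)) = 1.709658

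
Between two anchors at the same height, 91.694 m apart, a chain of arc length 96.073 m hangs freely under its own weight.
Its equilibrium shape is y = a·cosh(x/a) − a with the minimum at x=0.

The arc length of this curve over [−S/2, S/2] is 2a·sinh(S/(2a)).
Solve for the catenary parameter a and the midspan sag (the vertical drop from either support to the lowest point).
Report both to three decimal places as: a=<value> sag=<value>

a=86.255 sag=12.474

seed: a₀ = √(S³/(24(L−S))) = √(91.694³/(24·4.379)) = 85.648209
iter 1: u=0.535294  f(a)=+6.317e-02  f'(a)=-1.052e-01  a ← 85.648209 − (+6.317e-02/-1.052e-01) = 86.248572
iter 2: u=0.531568  f(a)=+6.703e-04  f'(a)=-1.030e-01  a ← 86.248572 − (+6.703e-04/-1.030e-01) = 86.255081
iter 3: u=0.531528  f(a)=+7.729e-08  f'(a)=-1.030e-01  a ← 86.255081 − (+7.729e-08/-1.030e-01) = 86.255082
iter 4: u=0.531528  f(a)=+2.842e-14  f'(a)=-1.030e-01  a ← 86.255082 − (+2.842e-14/-1.030e-01) = 86.255082
converged: |Δa| < 1e-12 after 4 iterations
sag = a·(cosh(S/(2a)) − 1) = 86.255082·(cosh(0.531528) − 1) = 12.474065
T_max/T_min = cosh(S/(2a)) = 1.144618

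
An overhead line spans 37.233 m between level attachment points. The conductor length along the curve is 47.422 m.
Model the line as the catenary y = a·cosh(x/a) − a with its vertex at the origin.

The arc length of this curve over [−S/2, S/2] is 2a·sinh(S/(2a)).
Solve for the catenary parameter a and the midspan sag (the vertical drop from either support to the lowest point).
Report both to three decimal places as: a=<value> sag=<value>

a=15.091 sag=13.015

seed: a₀ = √(S³/(24(L−S))) = √(37.233³/(24·10.189)) = 14.528496
iter 1: u=1.281378  f(a)=+8.699e-01  f'(a)=-1.647e+00  a ← 14.528496 − (+8.699e-01/-1.647e+00) = 15.056741
iter 2: u=1.236423  f(a)=+4.970e-02  f'(a)=-1.464e+00  a ← 15.056741 − (+4.970e-02/-1.464e+00) = 15.090697
iter 3: u=1.233641  f(a)=+1.839e-04  f'(a)=-1.453e+00  a ← 15.090697 − (+1.839e-04/-1.453e+00) = 15.090824
iter 4: u=1.233630  f(a)=+2.540e-09  f'(a)=-1.453e+00  a ← 15.090824 − (+2.540e-09/-1.453e+00) = 15.090824
iter 5: u=1.233630  f(a)=-7.105e-15  f'(a)=-1.453e+00  a ← 15.090824 − (-7.105e-15/-1.453e+00) = 15.090824
converged: |Δa| < 1e-12 after 5 iterations
sag = a·(cosh(S/(2a)) − 1) = 15.090824·(cosh(1.233630) − 1) = 13.015127
T_max/T_min = cosh(S/(2a)) = 1.862453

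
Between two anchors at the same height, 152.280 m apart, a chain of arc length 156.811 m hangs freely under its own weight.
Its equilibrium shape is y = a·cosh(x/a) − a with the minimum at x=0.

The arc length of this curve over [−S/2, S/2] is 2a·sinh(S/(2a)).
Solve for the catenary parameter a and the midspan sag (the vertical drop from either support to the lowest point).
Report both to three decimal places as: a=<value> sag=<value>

seed: a₀ = √(S³/(24(L−S))) = √(152.280³/(24·4.531)) = 180.202848
iter 1: u=0.422524  f(a)=+4.062e-02  f'(a)=-5.119e-02  a ← 180.202848 − (+4.062e-02/-5.119e-02) = 180.996294
iter 2: u=0.420672  f(a)=+2.698e-04  f'(a)=-5.051e-02  a ← 180.996294 − (+2.698e-04/-5.051e-02) = 181.001635
iter 3: u=0.420659  f(a)=+1.209e-08  f'(a)=-5.051e-02  a ← 181.001635 − (+1.209e-08/-5.051e-02) = 181.001636
iter 4: u=0.420659  f(a)=+0.000e+00  f'(a)=-5.051e-02  a ← 181.001636 − (+0.000e+00/-5.051e-02) = 181.001636
converged: |Δa| < 1e-12 after 4 iterations
sag = a·(cosh(S/(2a)) − 1) = 181.001636·(cosh(0.420659) − 1) = 16.252045
T_max/T_min = cosh(S/(2a)) = 1.089789

a=181.002 sag=16.252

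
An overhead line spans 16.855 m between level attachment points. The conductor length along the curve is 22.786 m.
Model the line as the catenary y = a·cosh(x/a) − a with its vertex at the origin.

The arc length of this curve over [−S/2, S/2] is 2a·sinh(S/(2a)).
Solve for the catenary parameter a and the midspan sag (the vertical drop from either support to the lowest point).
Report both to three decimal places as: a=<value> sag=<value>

a=6.084 sag=6.832

seed: a₀ = √(S³/(24(L−S))) = √(16.855³/(24·5.931)) = 5.799941
iter 1: u=1.453032  f(a)=+6.585e-01  f'(a)=-2.511e+00  a ← 5.799941 − (+6.585e-01/-2.511e+00) = 6.062210
iter 2: u=1.390170  f(a)=+4.730e-02  f'(a)=-2.162e+00  a ← 6.062210 − (+4.730e-02/-2.162e+00) = 6.084089
iter 3: u=1.385170  f(a)=+2.858e-04  f'(a)=-2.136e+00  a ← 6.084089 − (+2.858e-04/-2.136e+00) = 6.084223
iter 4: u=1.385140  f(a)=+1.057e-08  f'(a)=-2.136e+00  a ← 6.084223 − (+1.057e-08/-2.136e+00) = 6.084223
iter 5: u=1.385140  f(a)=-3.553e-15  f'(a)=-2.136e+00  a ← 6.084223 − (-3.553e-15/-2.136e+00) = 6.084223
converged: |Δa| < 1e-12 after 5 iterations
sag = a·(cosh(S/(2a)) − 1) = 6.084223·(cosh(1.385140) − 1) = 6.831590
T_max/T_min = cosh(S/(2a)) = 2.122837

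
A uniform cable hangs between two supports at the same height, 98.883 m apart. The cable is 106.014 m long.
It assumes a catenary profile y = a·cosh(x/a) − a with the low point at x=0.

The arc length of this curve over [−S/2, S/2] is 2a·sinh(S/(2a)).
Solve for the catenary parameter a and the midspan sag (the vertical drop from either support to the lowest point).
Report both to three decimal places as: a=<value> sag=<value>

seed: a₀ = √(S³/(24(L−S))) = √(98.883³/(24·7.131)) = 75.162568
iter 1: u=0.657794  f(a)=+1.559e-01  f'(a)=-1.981e-01  a ← 75.162568 − (+1.559e-01/-1.981e-01) = 75.949474
iter 2: u=0.650979  f(a)=+2.482e-03  f'(a)=-1.918e-01  a ← 75.949474 − (+2.482e-03/-1.918e-01) = 75.962412
iter 3: u=0.650868  f(a)=+6.517e-07  f'(a)=-1.917e-01  a ← 75.962412 − (+6.517e-07/-1.917e-01) = 75.962415
iter 4: u=0.650868  f(a)=+2.842e-14  f'(a)=-1.917e-01  a ← 75.962415 − (+2.842e-14/-1.917e-01) = 75.962415
converged: |Δa| < 1e-12 after 4 iterations
sag = a·(cosh(S/(2a)) − 1) = 75.962415·(cosh(0.650868) − 1) = 16.666039
T_max/T_min = cosh(S/(2a)) = 1.219398

a=75.962 sag=16.666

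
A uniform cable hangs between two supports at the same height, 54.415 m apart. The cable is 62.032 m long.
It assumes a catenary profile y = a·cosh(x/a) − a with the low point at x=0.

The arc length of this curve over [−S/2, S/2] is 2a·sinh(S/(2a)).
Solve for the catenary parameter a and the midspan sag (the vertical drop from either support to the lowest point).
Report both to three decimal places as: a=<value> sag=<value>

seed: a₀ = √(S³/(24(L−S))) = √(54.415³/(24·7.617)) = 29.687960
iter 1: u=0.916449  f(a)=+3.263e-01  f'(a)=-5.575e-01  a ← 29.687960 − (+3.263e-01/-5.575e-01) = 30.273272
iter 2: u=0.898730  f(a)=+9.901e-03  f'(a)=-5.242e-01  a ← 30.273272 − (+9.901e-03/-5.242e-01) = 30.292160
iter 3: u=0.898170  f(a)=+9.745e-06  f'(a)=-5.231e-01  a ← 30.292160 − (+9.745e-06/-5.231e-01) = 30.292179
iter 4: u=0.898169  f(a)=+9.472e-12  f'(a)=-5.231e-01  a ← 30.292179 − (+9.472e-12/-5.231e-01) = 30.292179
converged: |Δa| < 1e-12 after 4 iterations
sag = a·(cosh(S/(2a)) − 1) = 30.292179·(cosh(0.898169) − 1) = 13.062271
T_max/T_min = cosh(S/(2a)) = 1.431209

a=30.292 sag=13.062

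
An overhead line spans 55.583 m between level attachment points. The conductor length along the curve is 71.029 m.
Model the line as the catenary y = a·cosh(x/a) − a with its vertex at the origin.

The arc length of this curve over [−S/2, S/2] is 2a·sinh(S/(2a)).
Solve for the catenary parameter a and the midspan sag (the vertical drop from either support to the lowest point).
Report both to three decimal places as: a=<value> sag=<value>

seed: a₀ = √(S³/(24(L−S))) = √(55.583³/(24·15.446)) = 21.522828
iter 1: u=1.291257  f(a)=+1.340e+00  f'(a)=-1.689e+00  a ← 21.522828 − (+1.340e+00/-1.689e+00) = 22.316050
iter 2: u=1.245359  f(a)=+7.764e-02  f'(a)=-1.499e+00  a ← 22.316050 − (+7.764e-02/-1.499e+00) = 22.367855
iter 3: u=1.242475  f(a)=+2.961e-04  f'(a)=-1.487e+00  a ← 22.367855 − (+2.961e-04/-1.487e+00) = 22.368054
iter 4: u=1.242464  f(a)=+4.344e-09  f'(a)=-1.487e+00  a ← 22.368054 − (+4.344e-09/-1.487e+00) = 22.368054
iter 5: u=1.242464  f(a)=-1.421e-14  f'(a)=-1.487e+00  a ← 22.368054 − (-1.421e-14/-1.487e+00) = 22.368054
converged: |Δa| < 1e-12 after 5 iterations
sag = a·(cosh(S/(2a)) − 1) = 22.368054·(cosh(1.242464) − 1) = 19.603479
T_max/T_min = cosh(S/(2a)) = 1.876405

a=22.368 sag=19.603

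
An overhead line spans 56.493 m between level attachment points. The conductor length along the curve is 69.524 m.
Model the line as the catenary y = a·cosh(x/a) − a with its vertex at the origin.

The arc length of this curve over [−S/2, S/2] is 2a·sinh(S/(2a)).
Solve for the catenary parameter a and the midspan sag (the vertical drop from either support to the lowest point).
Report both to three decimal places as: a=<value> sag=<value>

a=24.800 sag=17.902

seed: a₀ = √(S³/(24(L−S))) = √(56.493³/(24·13.031)) = 24.010293
iter 1: u=1.176433  f(a)=+9.320e-01  f'(a)=-1.243e+00  a ← 24.010293 − (+9.320e-01/-1.243e+00) = 24.759941
iter 2: u=1.140814  f(a)=+4.543e-02  f'(a)=-1.125e+00  a ← 24.759941 − (+4.543e-02/-1.125e+00) = 24.800333
iter 3: u=1.138956  f(a)=+1.202e-04  f'(a)=-1.119e+00  a ← 24.800333 − (+1.202e-04/-1.119e+00) = 24.800440
iter 4: u=1.138952  f(a)=+8.460e-10  f'(a)=-1.119e+00  a ← 24.800440 − (+8.460e-10/-1.119e+00) = 24.800440
iter 5: u=1.138952  f(a)=-1.421e-14  f'(a)=-1.119e+00  a ← 24.800440 − (-1.421e-14/-1.119e+00) = 24.800440
converged: |Δa| < 1e-12 after 5 iterations
sag = a·(cosh(S/(2a)) − 1) = 24.800440·(cosh(1.138952) − 1) = 17.901533
T_max/T_min = cosh(S/(2a)) = 1.721823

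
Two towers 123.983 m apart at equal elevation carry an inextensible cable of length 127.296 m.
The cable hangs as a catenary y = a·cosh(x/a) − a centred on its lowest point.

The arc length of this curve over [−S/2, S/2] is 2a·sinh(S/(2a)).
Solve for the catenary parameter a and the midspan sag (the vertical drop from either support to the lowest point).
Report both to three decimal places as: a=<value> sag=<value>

seed: a₀ = √(S³/(24(L−S))) = √(123.983³/(24·3.313)) = 154.819932
iter 1: u=0.400410  f(a)=+2.666e-02  f'(a)=-4.349e-02  a ← 154.819932 − (+2.666e-02/-4.349e-02) = 155.432972
iter 2: u=0.398831  f(a)=+1.592e-04  f'(a)=-4.297e-02  a ← 155.432972 − (+1.592e-04/-4.297e-02) = 155.436676
iter 3: u=0.398822  f(a)=+5.751e-09  f'(a)=-4.297e-02  a ← 155.436676 − (+5.751e-09/-4.297e-02) = 155.436676
iter 4: u=0.398822  f(a)=-1.421e-14  f'(a)=-4.297e-02  a ← 155.436676 − (-1.421e-14/-4.297e-02) = 155.436676
converged: |Δa| < 1e-12 after 4 iterations
sag = a·(cosh(S/(2a)) − 1) = 155.436676·(cosh(0.398822) − 1) = 12.526499
T_max/T_min = cosh(S/(2a)) = 1.080589

a=155.437 sag=12.526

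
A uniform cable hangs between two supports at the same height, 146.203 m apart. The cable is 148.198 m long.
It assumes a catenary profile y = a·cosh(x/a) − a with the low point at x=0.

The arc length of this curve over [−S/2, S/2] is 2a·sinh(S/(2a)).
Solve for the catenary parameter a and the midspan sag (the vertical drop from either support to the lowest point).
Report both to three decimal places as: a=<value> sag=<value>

seed: a₀ = √(S³/(24(L−S))) = √(146.203³/(24·1.995)) = 255.480263
iter 1: u=0.286134  f(a)=+8.183e-03  f'(a)=-1.575e-02  a ← 255.480263 − (+8.183e-03/-1.575e-02) = 255.999937
iter 2: u=0.285553  f(a)=+2.503e-05  f'(a)=-1.565e-02  a ← 255.999937 − (+2.503e-05/-1.565e-02) = 256.001536
iter 3: u=0.285551  f(a)=+2.359e-10  f'(a)=-1.565e-02  a ← 256.001536 − (+2.359e-10/-1.565e-02) = 256.001537
iter 4: u=0.285551  f(a)=+0.000e+00  f'(a)=-1.565e-02  a ← 256.001537 − (+0.000e+00/-1.565e-02) = 256.001537
converged: |Δa| < 1e-12 after 4 iterations
sag = a·(cosh(S/(2a)) − 1) = 256.001537·(cosh(0.285551) − 1) = 10.508217
T_max/T_min = cosh(S/(2a)) = 1.041047

a=256.002 sag=10.508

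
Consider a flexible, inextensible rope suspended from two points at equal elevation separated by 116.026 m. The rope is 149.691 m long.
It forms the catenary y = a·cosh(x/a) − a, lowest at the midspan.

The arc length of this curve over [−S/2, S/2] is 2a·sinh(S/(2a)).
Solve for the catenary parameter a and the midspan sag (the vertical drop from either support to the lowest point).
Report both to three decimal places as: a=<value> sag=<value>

a=45.767 sag=41.963

seed: a₀ = √(S³/(24(L−S))) = √(116.026³/(24·33.665)) = 43.968136
iter 1: u=1.319433  f(a)=+3.055e+00  f'(a)=-1.815e+00  a ← 43.968136 − (+3.055e+00/-1.815e+00) = 45.651190
iter 2: u=1.270788  f(a)=+1.842e-01  f'(a)=-1.602e+00  a ← 45.651190 − (+1.842e-01/-1.602e+00) = 45.766133
iter 3: u=1.267597  f(a)=+7.643e-04  f'(a)=-1.589e+00  a ← 45.766133 − (+7.643e-04/-1.589e+00) = 45.766614
iter 4: u=1.267583  f(a)=+1.329e-08  f'(a)=-1.589e+00  a ← 45.766614 − (+1.329e-08/-1.589e+00) = 45.766615
iter 5: u=1.267583  f(a)=+2.842e-14  f'(a)=-1.589e+00  a ← 45.766615 − (+2.842e-14/-1.589e+00) = 45.766615
converged: |Δa| < 1e-12 after 5 iterations
sag = a·(cosh(S/(2a)) − 1) = 45.766615·(cosh(1.267583) − 1) = 41.962696
T_max/T_min = cosh(S/(2a)) = 1.916884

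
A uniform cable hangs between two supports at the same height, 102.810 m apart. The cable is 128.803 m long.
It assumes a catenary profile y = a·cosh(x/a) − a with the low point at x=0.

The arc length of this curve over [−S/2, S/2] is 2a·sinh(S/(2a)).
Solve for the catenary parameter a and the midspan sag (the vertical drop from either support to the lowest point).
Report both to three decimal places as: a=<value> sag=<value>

seed: a₀ = √(S³/(24(L−S))) = √(102.810³/(24·25.993)) = 41.736806
iter 1: u=1.231647  f(a)=+2.044e+00  f'(a)=-1.445e+00  a ← 41.736806 − (+2.044e+00/-1.445e+00) = 43.151461
iter 2: u=1.191269  f(a)=+1.085e-01  f'(a)=-1.295e+00  a ← 43.151461 − (+1.085e-01/-1.295e+00) = 43.235251
iter 3: u=1.188960  f(a)=+3.439e-04  f'(a)=-1.287e+00  a ← 43.235251 − (+3.439e-04/-1.287e+00) = 43.235518
iter 4: u=1.188953  f(a)=+3.477e-09  f'(a)=-1.287e+00  a ← 43.235518 − (+3.477e-09/-1.287e+00) = 43.235518
iter 5: u=1.188953  f(a)=+0.000e+00  f'(a)=-1.287e+00  a ← 43.235518 − (+0.000e+00/-1.287e+00) = 43.235518
converged: |Δa| < 1e-12 after 5 iterations
sag = a·(cosh(S/(2a)) − 1) = 43.235518·(cosh(1.188953) − 1) = 34.332924
T_max/T_min = cosh(S/(2a)) = 1.794091

a=43.236 sag=34.333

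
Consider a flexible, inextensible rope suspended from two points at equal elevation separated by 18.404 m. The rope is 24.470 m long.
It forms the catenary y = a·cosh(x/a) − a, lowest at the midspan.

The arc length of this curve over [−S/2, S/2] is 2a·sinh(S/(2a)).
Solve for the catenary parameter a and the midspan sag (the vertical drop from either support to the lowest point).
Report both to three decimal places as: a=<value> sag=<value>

seed: a₀ = √(S³/(24(L−S))) = √(18.404³/(24·6.066)) = 6.543521
iter 1: u=1.406276  f(a)=+6.288e-01  f'(a)=-2.248e+00  a ← 6.543521 − (+6.288e-01/-2.248e+00) = 6.823309
iter 2: u=1.348613  f(a)=+4.258e-02  f'(a)=-1.953e+00  a ← 6.823309 − (+4.258e-02/-1.953e+00) = 6.845116
iter 3: u=1.344316  f(a)=+2.266e-04  f'(a)=-1.932e+00  a ← 6.845116 − (+2.266e-04/-1.932e+00) = 6.845234
iter 4: u=1.344293  f(a)=+6.493e-09  f'(a)=-1.932e+00  a ← 6.845234 − (+6.493e-09/-1.932e+00) = 6.845234
iter 5: u=1.344293  f(a)=+0.000e+00  f'(a)=-1.932e+00  a ← 6.845234 − (+0.000e+00/-1.932e+00) = 6.845234
converged: |Δa| < 1e-12 after 5 iterations
sag = a·(cosh(S/(2a)) − 1) = 6.845234·(cosh(1.344293) − 1) = 7.174483
T_max/T_min = cosh(S/(2a)) = 2.048099

a=6.845 sag=7.174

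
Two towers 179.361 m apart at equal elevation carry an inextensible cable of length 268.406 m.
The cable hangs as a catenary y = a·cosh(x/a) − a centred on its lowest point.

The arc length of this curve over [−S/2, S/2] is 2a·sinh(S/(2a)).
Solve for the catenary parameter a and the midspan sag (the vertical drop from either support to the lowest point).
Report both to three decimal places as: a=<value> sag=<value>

seed: a₀ = √(S³/(24(L−S))) = √(179.361³/(24·89.045)) = 51.961495
iter 1: u=1.725903  f(a)=+1.424e+01  f'(a)=-4.563e+00  a ← 51.961495 − (+1.424e+01/-4.563e+00) = 55.082785
iter 2: u=1.628104  f(a)=+1.384e+00  f'(a)=-3.716e+00  a ← 55.082785 − (+1.384e+00/-3.716e+00) = 55.455340
iter 3: u=1.617166  f(a)=+1.618e-02  f'(a)=-3.629e+00  a ← 55.455340 − (+1.618e-02/-3.629e+00) = 55.459800
iter 4: u=1.617036  f(a)=+2.269e-06  f'(a)=-3.628e+00  a ← 55.459800 − (+2.269e-06/-3.628e+00) = 55.459800
iter 5: u=1.617036  f(a)=+5.684e-14  f'(a)=-3.628e+00  a ← 55.459800 − (+5.684e-14/-3.628e+00) = 55.459800
converged: |Δa| < 1e-12 after 5 iterations
sag = a·(cosh(S/(2a)) − 1) = 55.459800·(cosh(1.617036) − 1) = 89.751200
T_max/T_min = cosh(S/(2a)) = 2.618311

a=55.460 sag=89.751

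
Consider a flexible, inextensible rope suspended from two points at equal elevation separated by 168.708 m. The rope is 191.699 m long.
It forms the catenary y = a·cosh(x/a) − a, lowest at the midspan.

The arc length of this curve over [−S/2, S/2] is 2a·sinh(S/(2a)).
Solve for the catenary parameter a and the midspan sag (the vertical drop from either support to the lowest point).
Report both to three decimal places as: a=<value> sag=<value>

seed: a₀ = √(S³/(24(L−S))) = √(168.708³/(24·22.991)) = 93.286535
iter 1: u=0.904246  f(a)=+9.585e-01  f'(a)=-5.344e-01  a ← 93.286535 − (+9.585e-01/-5.344e-01) = 95.080011
iter 2: u=0.887190  f(a)=+2.834e-02  f'(a)=-5.032e-01  a ← 95.080011 − (+2.834e-02/-5.032e-01) = 95.136323
iter 3: u=0.886664  f(a)=+2.645e-05  f'(a)=-5.023e-01  a ← 95.136323 − (+2.645e-05/-5.023e-01) = 95.136376
iter 4: u=0.886664  f(a)=+2.308e-11  f'(a)=-5.023e-01  a ← 95.136376 − (+2.308e-11/-5.023e-01) = 95.136376
converged: |Δa| < 1e-12 after 4 iterations
sag = a·(cosh(S/(2a)) − 1) = 95.136376·(cosh(0.886664) − 1) = 39.911973
T_max/T_min = cosh(S/(2a)) = 1.419524

a=95.136 sag=39.912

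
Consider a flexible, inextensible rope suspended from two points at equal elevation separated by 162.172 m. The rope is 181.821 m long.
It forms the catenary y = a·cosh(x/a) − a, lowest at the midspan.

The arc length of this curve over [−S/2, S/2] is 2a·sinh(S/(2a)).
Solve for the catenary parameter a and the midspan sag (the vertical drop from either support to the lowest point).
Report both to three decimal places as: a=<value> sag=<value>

a=96.784 sag=36.001

seed: a₀ = √(S³/(24(L−S))) = √(162.172³/(24·19.649)) = 95.101630
iter 1: u=0.852625  f(a)=+7.267e-01  f'(a)=-4.441e-01  a ← 95.101630 − (+7.267e-01/-4.441e-01) = 96.738148
iter 2: u=0.838201  f(a)=+1.918e-02  f'(a)=-4.209e-01  a ← 96.738148 − (+1.918e-02/-4.209e-01) = 96.783724
iter 3: u=0.837806  f(a)=+1.417e-05  f'(a)=-4.203e-01  a ← 96.783724 − (+1.417e-05/-4.203e-01) = 96.783758
iter 4: u=0.837806  f(a)=+7.731e-12  f'(a)=-4.203e-01  a ← 96.783758 − (+7.731e-12/-4.203e-01) = 96.783758
converged: |Δa| < 1e-12 after 4 iterations
sag = a·(cosh(S/(2a)) − 1) = 96.783758·(cosh(0.837806) − 1) = 36.001086
T_max/T_min = cosh(S/(2a)) = 1.371974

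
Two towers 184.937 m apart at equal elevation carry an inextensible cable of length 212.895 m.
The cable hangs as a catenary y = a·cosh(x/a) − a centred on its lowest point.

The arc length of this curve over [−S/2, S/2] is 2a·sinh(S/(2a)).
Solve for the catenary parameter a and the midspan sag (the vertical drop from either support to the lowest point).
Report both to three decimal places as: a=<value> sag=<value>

a=99.220 sag=46.299

seed: a₀ = √(S³/(24(L−S))) = √(184.937³/(24·27.958)) = 97.090568
iter 1: u=0.952394  f(a)=+1.296e+00  f'(a)=-6.299e-01  a ← 97.090568 − (+1.296e+00/-6.299e-01) = 99.147647
iter 2: u=0.932634  f(a)=+4.232e-02  f'(a)=-5.893e-01  a ← 99.147647 − (+4.232e-02/-5.893e-01) = 99.219463
iter 3: u=0.931959  f(a)=+4.854e-05  f'(a)=-5.880e-01  a ← 99.219463 − (+4.854e-05/-5.880e-01) = 99.219545
iter 4: u=0.931959  f(a)=+6.398e-11  f'(a)=-5.880e-01  a ← 99.219545 − (+6.398e-11/-5.880e-01) = 99.219545
iter 5: u=0.931959  f(a)=+2.842e-14  f'(a)=-5.880e-01  a ← 99.219545 − (+2.842e-14/-5.880e-01) = 99.219545
converged: |Δa| < 1e-12 after 5 iterations
sag = a·(cosh(S/(2a)) − 1) = 99.219545·(cosh(0.931959) − 1) = 46.298799
T_max/T_min = cosh(S/(2a)) = 1.466630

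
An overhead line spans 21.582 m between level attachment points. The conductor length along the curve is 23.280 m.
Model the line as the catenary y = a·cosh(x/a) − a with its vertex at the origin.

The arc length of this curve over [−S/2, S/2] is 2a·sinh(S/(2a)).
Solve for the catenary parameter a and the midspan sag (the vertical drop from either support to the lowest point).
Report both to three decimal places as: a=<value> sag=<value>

a=15.888 sag=3.808

seed: a₀ = √(S³/(24(L−S))) = √(21.582³/(24·1.698)) = 15.705909
iter 1: u=0.687066  f(a)=+4.053e-02  f'(a)=-2.266e-01  a ← 15.705909 − (+4.053e-02/-2.266e-01) = 15.884772
iter 2: u=0.679330  f(a)=+7.028e-04  f'(a)=-2.188e-01  a ← 15.884772 − (+7.028e-04/-2.188e-01) = 15.887984
iter 3: u=0.679193  f(a)=+2.196e-07  f'(a)=-2.187e-01  a ← 15.887984 − (+2.196e-07/-2.187e-01) = 15.887985
iter 4: u=0.679192  f(a)=+2.132e-14  f'(a)=-2.187e-01  a ← 15.887985 − (+2.132e-14/-2.187e-01) = 15.887985
converged: |Δa| < 1e-12 after 4 iterations
sag = a·(cosh(S/(2a)) − 1) = 15.887985·(cosh(0.679192) − 1) = 3.807641
T_max/T_min = cosh(S/(2a)) = 1.239655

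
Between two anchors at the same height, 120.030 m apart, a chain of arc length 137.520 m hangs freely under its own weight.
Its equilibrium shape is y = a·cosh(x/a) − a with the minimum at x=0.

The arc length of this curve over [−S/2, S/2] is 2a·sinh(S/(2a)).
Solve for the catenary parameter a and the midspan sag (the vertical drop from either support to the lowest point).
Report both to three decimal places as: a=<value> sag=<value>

seed: a₀ = √(S³/(24(L−S))) = √(120.030³/(24·17.490)) = 64.185094
iter 1: u=0.935030  f(a)=+7.807e-01  f'(a)=-5.941e-01  a ← 64.185094 − (+7.807e-01/-5.941e-01) = 65.499030
iter 2: u=0.916273  f(a)=+2.462e-02  f'(a)=-5.572e-01  a ← 65.499030 − (+2.462e-02/-5.572e-01) = 65.543207
iter 3: u=0.915656  f(a)=+2.624e-05  f'(a)=-5.560e-01  a ← 65.543207 − (+2.624e-05/-5.560e-01) = 65.543255
iter 4: u=0.915655  f(a)=+2.987e-11  f'(a)=-5.560e-01  a ← 65.543255 − (+2.987e-11/-5.560e-01) = 65.543255
converged: |Δa| < 1e-12 after 4 iterations
sag = a·(cosh(S/(2a)) − 1) = 65.543255·(cosh(0.915655) − 1) = 29.450723
T_max/T_min = cosh(S/(2a)) = 1.449333

a=65.543 sag=29.451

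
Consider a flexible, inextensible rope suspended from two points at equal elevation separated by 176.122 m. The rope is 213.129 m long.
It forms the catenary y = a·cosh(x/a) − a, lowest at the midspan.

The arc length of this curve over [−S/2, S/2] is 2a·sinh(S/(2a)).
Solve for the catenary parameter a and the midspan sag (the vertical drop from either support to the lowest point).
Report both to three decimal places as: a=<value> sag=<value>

a=80.789 sag=52.938

seed: a₀ = √(S³/(24(L−S))) = √(176.122³/(24·37.007)) = 78.428309
iter 1: u=1.122822  f(a)=+2.404e+00  f'(a)=-1.068e+00  a ← 78.428309 − (+2.404e+00/-1.068e+00) = 80.678924
iter 2: u=1.091499  f(a)=+1.074e-01  f'(a)=-9.747e-01  a ← 80.678924 − (+1.074e-01/-9.747e-01) = 80.789077
iter 3: u=1.090011  f(a)=+2.363e-04  f'(a)=-9.704e-01  a ← 80.789077 − (+2.363e-04/-9.704e-01) = 80.789321
iter 4: u=1.090008  f(a)=+1.150e-09  f'(a)=-9.704e-01  a ← 80.789321 − (+1.150e-09/-9.704e-01) = 80.789321
iter 5: u=1.090008  f(a)=+0.000e+00  f'(a)=-9.704e-01  a ← 80.789321 − (+0.000e+00/-9.704e-01) = 80.789321
converged: |Δa| < 1e-12 after 5 iterations
sag = a·(cosh(S/(2a)) − 1) = 80.789321·(cosh(1.090008) − 1) = 52.937666
T_max/T_min = cosh(S/(2a)) = 1.655256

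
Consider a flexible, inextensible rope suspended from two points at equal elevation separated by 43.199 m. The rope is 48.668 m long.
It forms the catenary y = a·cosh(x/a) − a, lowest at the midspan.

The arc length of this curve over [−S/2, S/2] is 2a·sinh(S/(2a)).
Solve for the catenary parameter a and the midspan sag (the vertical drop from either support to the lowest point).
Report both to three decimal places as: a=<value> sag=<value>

seed: a₀ = √(S³/(24(L−S))) = √(43.199³/(24·5.469)) = 24.782833
iter 1: u=0.871551  f(a)=+2.115e-01  f'(a)=-4.758e-01  a ← 24.782833 − (+2.115e-01/-4.758e-01) = 25.227366
iter 2: u=0.856193  f(a)=+5.825e-03  f'(a)=-4.499e-01  a ← 25.227366 − (+5.825e-03/-4.499e-01) = 25.240313
iter 3: u=0.855754  f(a)=+4.695e-06  f'(a)=-4.492e-01  a ← 25.240313 − (+4.695e-06/-4.492e-01) = 25.240324
iter 4: u=0.855754  f(a)=+3.062e-12  f'(a)=-4.492e-01  a ← 25.240324 − (+3.062e-12/-4.492e-01) = 25.240324
converged: |Δa| < 1e-12 after 4 iterations
sag = a·(cosh(S/(2a)) − 1) = 25.240324·(cosh(0.855754) − 1) = 9.819875
T_max/T_min = cosh(S/(2a)) = 1.389055

a=25.240 sag=9.820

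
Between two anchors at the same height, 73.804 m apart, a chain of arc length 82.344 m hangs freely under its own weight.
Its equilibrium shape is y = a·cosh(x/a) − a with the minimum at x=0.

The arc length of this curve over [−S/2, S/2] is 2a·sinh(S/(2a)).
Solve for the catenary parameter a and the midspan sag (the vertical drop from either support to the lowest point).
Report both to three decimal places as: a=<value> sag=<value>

seed: a₀ = √(S³/(24(L−S))) = √(73.804³/(24·8.540)) = 44.287921
iter 1: u=0.833229  f(a)=+3.014e-01  f'(a)=-4.131e-01  a ← 44.287921 − (+3.014e-01/-4.131e-01) = 45.017521
iter 2: u=0.819725  f(a)=+7.609e-03  f'(a)=-3.925e-01  a ← 45.017521 − (+7.609e-03/-3.925e-01) = 45.036909
iter 3: u=0.819372  f(a)=+5.129e-06  f'(a)=-3.920e-01  a ← 45.036909 − (+5.129e-06/-3.920e-01) = 45.036922
iter 4: u=0.819372  f(a)=+2.331e-12  f'(a)=-3.920e-01  a ← 45.036922 − (+2.331e-12/-3.920e-01) = 45.036922
converged: |Δa| < 1e-12 after 4 iterations
sag = a·(cosh(S/(2a)) − 1) = 45.036922·(cosh(0.819372) − 1) = 15.983222
T_max/T_min = cosh(S/(2a)) = 1.354892

a=45.037 sag=15.983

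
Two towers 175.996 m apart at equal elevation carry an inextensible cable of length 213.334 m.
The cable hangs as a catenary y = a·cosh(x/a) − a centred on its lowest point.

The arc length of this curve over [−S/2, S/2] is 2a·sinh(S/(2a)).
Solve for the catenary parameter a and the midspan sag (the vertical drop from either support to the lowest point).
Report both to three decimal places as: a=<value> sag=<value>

seed: a₀ = √(S³/(24(L−S))) = √(175.996³/(24·37.338)) = 77.996129
iter 1: u=1.128235  f(a)=+2.450e+00  f'(a)=-1.085e+00  a ← 77.996129 − (+2.450e+00/-1.085e+00) = 80.253978
iter 2: u=1.096494  f(a)=+1.104e-01  f'(a)=-9.892e-01  a ← 80.253978 − (+1.104e-01/-9.892e-01) = 80.365585
iter 3: u=1.094971  f(a)=+2.476e-04  f'(a)=-9.847e-01  a ← 80.365585 − (+2.476e-04/-9.847e-01) = 80.365836
iter 4: u=1.094968  f(a)=+1.252e-09  f'(a)=-9.847e-01  a ← 80.365836 − (+1.252e-09/-9.847e-01) = 80.365836
iter 5: u=1.094968  f(a)=+0.000e+00  f'(a)=-9.847e-01  a ← 80.365836 − (+0.000e+00/-9.847e-01) = 80.365836
converged: |Δa| < 1e-12 after 5 iterations
sag = a·(cosh(S/(2a)) − 1) = 80.365836·(cosh(1.094968) − 1) = 53.187586
T_max/T_min = cosh(S/(2a)) = 1.661818

a=80.366 sag=53.188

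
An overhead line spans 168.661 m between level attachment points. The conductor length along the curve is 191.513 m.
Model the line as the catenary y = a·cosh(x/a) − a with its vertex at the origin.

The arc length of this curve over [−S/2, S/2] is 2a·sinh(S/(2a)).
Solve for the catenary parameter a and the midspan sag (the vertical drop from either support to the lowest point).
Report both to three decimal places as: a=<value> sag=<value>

a=95.375 sag=39.776

seed: a₀ = √(S³/(24(L−S))) = √(168.661³/(24·22.852)) = 93.530720
iter 1: u=0.901634  f(a)=+9.471e-01  f'(a)=-5.295e-01  a ← 93.530720 − (+9.471e-01/-5.295e-01) = 95.319140
iter 2: u=0.884717  f(a)=+2.785e-02  f'(a)=-4.988e-01  a ← 95.319140 − (+2.785e-02/-4.988e-01) = 95.374963
iter 3: u=0.884200  f(a)=+2.569e-05  f'(a)=-4.979e-01  a ← 95.374963 − (+2.569e-05/-4.979e-01) = 95.375014
iter 4: u=0.884199  f(a)=+2.191e-11  f'(a)=-4.979e-01  a ← 95.375014 − (+2.191e-11/-4.979e-01) = 95.375014
converged: |Δa| < 1e-12 after 4 iterations
sag = a·(cosh(S/(2a)) − 1) = 95.375014·(cosh(0.884199) − 1) = 39.775645
T_max/T_min = cosh(S/(2a)) = 1.417045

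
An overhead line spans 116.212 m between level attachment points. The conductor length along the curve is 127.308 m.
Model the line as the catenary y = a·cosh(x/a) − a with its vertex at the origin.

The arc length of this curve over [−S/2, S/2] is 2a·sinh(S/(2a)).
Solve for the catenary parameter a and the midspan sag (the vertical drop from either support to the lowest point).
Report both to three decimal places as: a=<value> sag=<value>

a=77.845 sag=22.712

seed: a₀ = √(S³/(24(L−S))) = √(116.212³/(24·11.096)) = 76.769307
iter 1: u=0.756891  f(a)=+3.222e-01  f'(a)=-3.060e-01  a ← 76.769307 − (+3.222e-01/-3.060e-01) = 77.822347
iter 2: u=0.746649  f(a)=+6.749e-03  f'(a)=-2.933e-01  a ← 77.822347 − (+6.749e-03/-2.933e-01) = 77.845361
iter 3: u=0.746429  f(a)=+3.102e-06  f'(a)=-2.930e-01  a ← 77.845361 − (+3.102e-06/-2.930e-01) = 77.845371
iter 4: u=0.746428  f(a)=+6.963e-13  f'(a)=-2.930e-01  a ← 77.845371 − (+6.963e-13/-2.930e-01) = 77.845371
converged: |Δa| < 1e-12 after 4 iterations
sag = a·(cosh(S/(2a)) − 1) = 77.845371·(cosh(0.746428) − 1) = 22.711745
T_max/T_min = cosh(S/(2a)) = 1.291755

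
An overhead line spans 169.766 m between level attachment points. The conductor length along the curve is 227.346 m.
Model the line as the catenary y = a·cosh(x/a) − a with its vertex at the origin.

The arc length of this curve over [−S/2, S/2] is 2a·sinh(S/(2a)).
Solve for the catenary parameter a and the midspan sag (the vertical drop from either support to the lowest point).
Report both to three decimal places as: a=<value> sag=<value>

seed: a₀ = √(S³/(24(L−S))) = √(169.766³/(24·57.580)) = 59.502419
iter 1: u=1.426547  f(a)=+6.151e+00  f'(a)=-2.359e+00  a ← 59.502419 − (+6.151e+00/-2.359e+00) = 62.109881
iter 2: u=1.366659  f(a)=+4.274e-01  f'(a)=-2.042e+00  a ← 62.109881 − (+4.274e-01/-2.042e+00) = 62.319244
iter 3: u=1.362067  f(a)=+2.405e-03  f'(a)=-2.019e+00  a ← 62.319244 − (+2.405e-03/-2.019e+00) = 62.320435
iter 4: u=1.362041  f(a)=+7.706e-08  f'(a)=-2.018e+00  a ← 62.320435 − (+7.706e-08/-2.018e+00) = 62.320435
iter 5: u=1.362041  f(a)=-2.842e-14  f'(a)=-2.018e+00  a ← 62.320435 − (-2.842e-14/-2.018e+00) = 62.320435
converged: |Δa| < 1e-12 after 5 iterations
sag = a·(cosh(S/(2a)) − 1) = 62.320435·(cosh(1.362041) − 1) = 67.315160
T_max/T_min = cosh(S/(2a)) = 2.080146

a=62.320 sag=67.315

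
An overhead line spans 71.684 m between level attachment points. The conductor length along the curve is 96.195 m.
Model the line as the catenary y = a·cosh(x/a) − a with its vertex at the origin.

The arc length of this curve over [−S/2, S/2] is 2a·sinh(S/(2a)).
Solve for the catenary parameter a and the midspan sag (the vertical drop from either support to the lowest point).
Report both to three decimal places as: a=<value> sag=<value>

seed: a₀ = √(S³/(24(L−S))) = √(71.684³/(24·24.511)) = 25.023451
iter 1: u=1.432336  f(a)=+2.641e+00  f'(a)=-2.392e+00  a ← 25.023451 − (+2.641e+00/-2.392e+00) = 26.127633
iter 2: u=1.371804  f(a)=+1.848e-01  f'(a)=-2.067e+00  a ← 26.127633 − (+1.848e-01/-2.067e+00) = 26.217041
iter 3: u=1.367126  f(a)=+1.056e-03  f'(a)=-2.044e+00  a ← 26.217041 − (+1.056e-03/-2.044e+00) = 26.217558
iter 4: u=1.367099  f(a)=+3.494e-08  f'(a)=-2.044e+00  a ← 26.217558 − (+3.494e-08/-2.044e+00) = 26.217558
iter 5: u=1.367099  f(a)=+0.000e+00  f'(a)=-2.044e+00  a ← 26.217558 − (+0.000e+00/-2.044e+00) = 26.217558
converged: |Δa| < 1e-12 after 5 iterations
sag = a·(cosh(S/(2a)) − 1) = 26.217558·(cosh(1.367099) − 1) = 28.561360
T_max/T_min = cosh(S/(2a)) = 2.089398

a=26.218 sag=28.561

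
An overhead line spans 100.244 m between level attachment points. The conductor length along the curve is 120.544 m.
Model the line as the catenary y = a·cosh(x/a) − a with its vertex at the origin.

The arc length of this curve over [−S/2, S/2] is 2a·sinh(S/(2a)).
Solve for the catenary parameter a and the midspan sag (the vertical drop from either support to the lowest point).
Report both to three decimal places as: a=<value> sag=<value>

seed: a₀ = √(S³/(24(L−S))) = √(100.244³/(24·20.300)) = 45.470941
iter 1: u=1.102286  f(a)=+1.270e+00  f'(a)=-1.006e+00  a ← 45.470941 − (+1.270e+00/-1.006e+00) = 46.732689
iter 2: u=1.072525  f(a)=+5.476e-02  f'(a)=-9.211e-01  a ← 46.732689 − (+5.476e-02/-9.211e-01) = 46.792142
iter 3: u=1.071163  f(a)=+1.121e-04  f'(a)=-9.173e-01  a ← 46.792142 − (+1.121e-04/-9.173e-01) = 46.792264
iter 4: u=1.071160  f(a)=+4.713e-10  f'(a)=-9.173e-01  a ← 46.792264 − (+4.713e-10/-9.173e-01) = 46.792264
iter 5: u=1.071160  f(a)=-2.842e-14  f'(a)=-9.173e-01  a ← 46.792264 − (-2.842e-14/-9.173e-01) = 46.792264
converged: |Δa| < 1e-12 after 5 iterations
sag = a·(cosh(S/(2a)) − 1) = 46.792264·(cosh(1.071160) − 1) = 29.511274
T_max/T_min = cosh(S/(2a)) = 1.630687

a=46.792 sag=29.511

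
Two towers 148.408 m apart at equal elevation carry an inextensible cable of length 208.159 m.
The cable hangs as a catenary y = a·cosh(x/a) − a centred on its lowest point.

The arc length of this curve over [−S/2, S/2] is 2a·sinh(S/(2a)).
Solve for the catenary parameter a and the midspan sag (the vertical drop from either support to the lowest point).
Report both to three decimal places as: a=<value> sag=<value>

seed: a₀ = √(S³/(24(L−S))) = √(148.408³/(24·59.751)) = 47.742786
iter 1: u=1.554245  f(a)=+7.646e+00  f'(a)=-3.162e+00  a ← 47.742786 − (+7.646e+00/-3.162e+00) = 50.160771
iter 2: u=1.479323  f(a)=+6.193e-01  f'(a)=-2.669e+00  a ← 50.160771 − (+6.193e-01/-2.669e+00) = 50.392799
iter 3: u=1.472512  f(a)=+4.853e-03  f'(a)=-2.627e+00  a ← 50.392799 − (+4.853e-03/-2.627e+00) = 50.394647
iter 4: u=1.472458  f(a)=+3.032e-07  f'(a)=-2.627e+00  a ← 50.394647 − (+3.032e-07/-2.627e+00) = 50.394647
iter 5: u=1.472458  f(a)=+0.000e+00  f'(a)=-2.627e+00  a ← 50.394647 − (+0.000e+00/-2.627e+00) = 50.394647
converged: |Δa| < 1e-12 after 5 iterations
sag = a·(cosh(S/(2a)) − 1) = 50.394647·(cosh(1.472458) − 1) = 65.243421
T_max/T_min = cosh(S/(2a)) = 2.294650

a=50.395 sag=65.243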